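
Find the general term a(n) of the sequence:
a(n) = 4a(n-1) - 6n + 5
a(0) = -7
First-order linear with linear forcing.
Homogeneous solution: a_h(n) = A·(4)^n.
Try particular a_p(n) = pn + q. Substituting:
  pn + q = 4(p(n-1) + q) - 6n + 5.
Matching the n-coefficient: p = 4p - 6 ⇒ p = 2.
Matching constants: q = -4p + 4q + 5 ⇒ q = 1.
General: a(n) = A·(4)^n + 2 n + 1.
Apply a(0) = -7: A + 1 = -7 ⇒ A = -8.
So a(n) = - 8 \cdot 4^{n} + 2 n + 1.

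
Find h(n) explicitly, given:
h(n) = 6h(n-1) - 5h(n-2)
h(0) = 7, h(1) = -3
Characteristic equation: x² - 6x + 5 = 0, which factors as (x - (5))(x - (1)) = 0.
Roots r₁ = 5, r₂ = 1 (distinct).
General solution: h(n) = A·(5)^n + B·(1)^n.
From h(0) = 7: A + B = 7.
From h(1) = -3: 5A + B = -3.
Solving: A = - \frac{5}{2}, B = \frac{19}{2}.
So h(n) = \frac{19}{2} - \frac{5 \cdot 5^{n}}{2}.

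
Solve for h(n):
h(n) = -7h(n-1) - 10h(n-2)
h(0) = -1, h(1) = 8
Characteristic equation: x² + 7x + 10 = 0, which factors as (x - (-2))(x - (-5)) = 0.
Roots r₁ = -2, r₂ = -5 (distinct).
General solution: h(n) = A·(-2)^n + B·(-5)^n.
From h(0) = -1: A + B = -1.
From h(1) = 8: -2A - 5B = 8.
Solving: A = 1, B = -2.
So h(n) = \left(-2\right)^{n} - 2 \left(-5\right)^{n}.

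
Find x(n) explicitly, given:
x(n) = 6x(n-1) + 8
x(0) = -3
First-order linear non-homogeneous.
Homogeneous solution: x_h(n) = A·(6)^n.
Try constant particular solution x_p = K: K = 6K + 8 ⇒ K = - \frac{8}{5}.
General: x(n) = A·(6)^n - \frac{8}{5}.
Apply x(0) = -3: A - \frac{8}{5} = -3 ⇒ A = - \frac{7}{5}.
So x(n) = - \frac{7 \cdot 6^{n}}{5} - \frac{8}{5}.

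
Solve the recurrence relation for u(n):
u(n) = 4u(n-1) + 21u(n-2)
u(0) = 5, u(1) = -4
Characteristic equation: x² - 4x - 21 = 0, which factors as (x - (7))(x - (-3)) = 0.
Roots r₁ = 7, r₂ = -3 (distinct).
General solution: u(n) = A·(7)^n + B·(-3)^n.
From u(0) = 5: A + B = 5.
From u(1) = -4: 7A - 3B = -4.
Solving: A = \frac{11}{10}, B = \frac{39}{10}.
So u(n) = \frac{39 \left(-3\right)^{n}}{10} + \frac{11 \cdot 7^{n}}{10}.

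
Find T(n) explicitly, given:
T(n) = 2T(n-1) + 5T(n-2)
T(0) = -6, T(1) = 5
Characteristic equation: x² - 2x - 5 = 0.
Discriminant Δ = (2)² + 4·(5) = 24.
Roots r₁,₂ = (2 ± √24)/2, so r₁ = 1 + \sqrt{6}, r₂ = 1 - \sqrt{6}.
General solution: T(n) = A·r₁^n + B·r₂^n.
From the initial conditions, A + B = -6 and r₁A + r₂B = 5.
Since r₁ - r₂ = √24: A = (5 - (-6)r₂)/√24 = -3 + \frac{11 \sqrt{6}}{12}, and B = -6 - A = -3 - \frac{11 \sqrt{6}}{12}.
So T(n) = \left(-3 + \frac{11 \sqrt{6}}{12}\right)\left(1 + \sqrt{6}\right)^n + \left(-3 - \frac{11 \sqrt{6}}{12}\right)\left(1 - \sqrt{6}\right)^n.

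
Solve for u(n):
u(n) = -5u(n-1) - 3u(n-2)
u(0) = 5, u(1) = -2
Characteristic equation: x² + 5x + 3 = 0.
Discriminant Δ = (-5)² + 4·(-3) = 13.
Roots r₁,₂ = (-5 ± √13)/2, so r₁ = - \frac{5}{2} + \frac{\sqrt{13}}{2}, r₂ = - \frac{5}{2} - \frac{\sqrt{13}}{2}.
General solution: u(n) = A·r₁^n + B·r₂^n.
From the initial conditions, A + B = 5 and r₁A + r₂B = -2.
Since r₁ - r₂ = √13: A = (-2 - (5)r₂)/√13 = \frac{5}{2} + \frac{21 \sqrt{13}}{26}, and B = 5 - A = \frac{5}{2} - \frac{21 \sqrt{13}}{26}.
So u(n) = \left(\frac{5}{2} + \frac{21 \sqrt{13}}{26}\right)\left(- \frac{5}{2} + \frac{\sqrt{13}}{2}\right)^n + \left(\frac{5}{2} - \frac{21 \sqrt{13}}{26}\right)\left(- \frac{5}{2} - \frac{\sqrt{13}}{2}\right)^n.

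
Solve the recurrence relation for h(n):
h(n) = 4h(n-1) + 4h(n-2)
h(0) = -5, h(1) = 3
Characteristic equation: x² - 4x - 4 = 0.
Discriminant Δ = (4)² + 4·(4) = 32.
Roots r₁,₂ = (4 ± √32)/2, so r₁ = 2 + 2 \sqrt{2}, r₂ = 2 - 2 \sqrt{2}.
General solution: h(n) = A·r₁^n + B·r₂^n.
From the initial conditions, A + B = -5 and r₁A + r₂B = 3.
Since r₁ - r₂ = √32: A = (3 - (-5)r₂)/√32 = - \frac{5}{2} + \frac{13 \sqrt{2}}{8}, and B = -5 - A = - \frac{5}{2} - \frac{13 \sqrt{2}}{8}.
So h(n) = \left(- \frac{5}{2} + \frac{13 \sqrt{2}}{8}\right)\left(2 + 2 \sqrt{2}\right)^n + \left(- \frac{5}{2} - \frac{13 \sqrt{2}}{8}\right)\left(2 - 2 \sqrt{2}\right)^n.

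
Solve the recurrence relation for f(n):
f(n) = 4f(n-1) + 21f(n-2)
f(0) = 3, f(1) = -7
Characteristic equation: x² - 4x - 21 = 0, which factors as (x - (-3))(x - (7)) = 0.
Roots r₁ = -3, r₂ = 7 (distinct).
General solution: f(n) = A·(-3)^n + B·(7)^n.
From f(0) = 3: A + B = 3.
From f(1) = -7: -3A + 7B = -7.
Solving: A = \frac{14}{5}, B = \frac{1}{5}.
So f(n) = \frac{14 \left(-3\right)^{n}}{5} + \frac{7^{n}}{5}.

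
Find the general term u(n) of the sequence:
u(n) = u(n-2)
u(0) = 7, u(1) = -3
Characteristic equation: x² - 1 = 0, which factors as (x - (1))(x - (-1)) = 0.
Roots r₁ = 1, r₂ = -1 (distinct).
General solution: u(n) = A·(1)^n + B·(-1)^n.
From u(0) = 7: A + B = 7.
From u(1) = -3: A - B = -3.
Solving: A = 2, B = 5.
So u(n) = 5 \left(-1\right)^{n} + 2.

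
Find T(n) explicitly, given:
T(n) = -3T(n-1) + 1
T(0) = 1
First-order linear non-homogeneous.
Homogeneous solution: T_h(n) = A·(-3)^n.
Try constant particular solution T_p = K: K = -3K + 1 ⇒ K = \frac{1}{4}.
General: T(n) = A·(-3)^n + \frac{1}{4}.
Apply T(0) = 1: A + \frac{1}{4} = 1 ⇒ A = \frac{3}{4}.
So T(n) = \frac{3 \left(-3\right)^{n}}{4} + \frac{1}{4}.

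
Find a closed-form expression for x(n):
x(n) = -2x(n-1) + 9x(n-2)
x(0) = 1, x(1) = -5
Characteristic equation: x² + 2x - 9 = 0.
Discriminant Δ = (-2)² + 4·(9) = 40.
Roots r₁,₂ = (-2 ± √40)/2, so r₁ = -1 + \sqrt{10}, r₂ = - \sqrt{10} - 1.
General solution: x(n) = A·r₁^n + B·r₂^n.
From the initial conditions, A + B = 1 and r₁A + r₂B = -5.
Since r₁ - r₂ = √40: A = (-5 - (1)r₂)/√40 = \frac{1}{2} - \frac{\sqrt{10}}{5}, and B = 1 - A = \frac{1}{2} + \frac{\sqrt{10}}{5}.
So x(n) = \left(\frac{1}{2} - \frac{\sqrt{10}}{5}\right)\left(-1 + \sqrt{10}\right)^n + \left(\frac{1}{2} + \frac{\sqrt{10}}{5}\right)\left(- \sqrt{10} - 1\right)^n.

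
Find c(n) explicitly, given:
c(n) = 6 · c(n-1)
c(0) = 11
Pure geometric recurrence with ratio 6.
By induction c(n) = c(0) · (6)^n = 11 \cdot 6^{n}.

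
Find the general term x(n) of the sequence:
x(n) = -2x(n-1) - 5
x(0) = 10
First-order linear non-homogeneous.
Homogeneous solution: x_h(n) = A·(-2)^n.
Try constant particular solution x_p = K: K = -2K - 5 ⇒ K = - \frac{5}{3}.
General: x(n) = A·(-2)^n - \frac{5}{3}.
Apply x(0) = 10: A - \frac{5}{3} = 10 ⇒ A = \frac{35}{3}.
So x(n) = \frac{35 \left(-2\right)^{n}}{3} - \frac{5}{3}.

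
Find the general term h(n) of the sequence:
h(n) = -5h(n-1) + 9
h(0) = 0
First-order linear non-homogeneous.
Homogeneous solution: h_h(n) = A·(-5)^n.
Try constant particular solution h_p = K: K = -5K + 9 ⇒ K = \frac{3}{2}.
General: h(n) = A·(-5)^n + \frac{3}{2}.
Apply h(0) = 0: A + \frac{3}{2} = 0 ⇒ A = - \frac{3}{2}.
So h(n) = \frac{3}{2} - \frac{3 \left(-5\right)^{n}}{2}.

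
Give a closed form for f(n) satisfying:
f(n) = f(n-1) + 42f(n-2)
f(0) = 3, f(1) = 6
Characteristic equation: x² - x - 42 = 0, which factors as (x - (7))(x - (-6)) = 0.
Roots r₁ = 7, r₂ = -6 (distinct).
General solution: f(n) = A·(7)^n + B·(-6)^n.
From f(0) = 3: A + B = 3.
From f(1) = 6: 7A - 6B = 6.
Solving: A = \frac{24}{13}, B = \frac{15}{13}.
So f(n) = \frac{15 \left(-6\right)^{n}}{13} + \frac{24 \cdot 7^{n}}{13}.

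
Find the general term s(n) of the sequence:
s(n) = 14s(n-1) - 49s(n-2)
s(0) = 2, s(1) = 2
Characteristic equation: x² - 14x + 49 = 0, which is (x - (7))².
Repeated root r = 7.
General solution: s(n) = (A + Bn)·(7)^n.
From s(0) = 2: A = 2.
From s(1) = 2: (A + B)·(7) = 2 ⇒ B = - \frac{12}{7}.
So s(n) = \left(2 - \frac{12 n}{7}\right) \cdot (7)^n.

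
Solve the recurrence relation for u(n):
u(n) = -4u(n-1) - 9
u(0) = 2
First-order linear non-homogeneous.
Homogeneous solution: u_h(n) = A·(-4)^n.
Try constant particular solution u_p = K: K = -4K - 9 ⇒ K = - \frac{9}{5}.
General: u(n) = A·(-4)^n - \frac{9}{5}.
Apply u(0) = 2: A - \frac{9}{5} = 2 ⇒ A = \frac{19}{5}.
So u(n) = \frac{19 \left(-4\right)^{n}}{5} - \frac{9}{5}.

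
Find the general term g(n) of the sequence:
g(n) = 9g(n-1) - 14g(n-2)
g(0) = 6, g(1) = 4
Characteristic equation: x² - 9x + 14 = 0, which factors as (x - (2))(x - (7)) = 0.
Roots r₁ = 2, r₂ = 7 (distinct).
General solution: g(n) = A·(2)^n + B·(7)^n.
From g(0) = 6: A + B = 6.
From g(1) = 4: 2A + 7B = 4.
Solving: A = \frac{38}{5}, B = - \frac{8}{5}.
So g(n) = \frac{38 \cdot 2^{n}}{5} - \frac{8 \cdot 7^{n}}{5}.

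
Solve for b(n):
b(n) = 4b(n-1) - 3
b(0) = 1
First-order linear non-homogeneous.
Homogeneous solution: b_h(n) = A·(4)^n.
Try constant particular solution b_p = K: K = 4K - 3 ⇒ K = 1.
General: b(n) = A·(4)^n + 1.
Apply b(0) = 1: A + 1 = 1 ⇒ A = 0.
So b(n) = 1.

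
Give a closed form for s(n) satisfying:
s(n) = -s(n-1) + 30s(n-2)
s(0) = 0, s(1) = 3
Characteristic equation: x² + x - 30 = 0, which factors as (x - (5))(x - (-6)) = 0.
Roots r₁ = 5, r₂ = -6 (distinct).
General solution: s(n) = A·(5)^n + B·(-6)^n.
From s(0) = 0: A + B = 0.
From s(1) = 3: 5A - 6B = 3.
Solving: A = \frac{3}{11}, B = - \frac{3}{11}.
So s(n) = - \frac{3 \left(-6\right)^{n}}{11} + \frac{3 \cdot 5^{n}}{11}.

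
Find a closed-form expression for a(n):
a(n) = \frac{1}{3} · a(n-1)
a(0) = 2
Pure geometric recurrence with ratio \frac{1}{3}.
By induction a(n) = a(0) · (\frac{1}{3})^n = 2 \cdot 3^{- n}.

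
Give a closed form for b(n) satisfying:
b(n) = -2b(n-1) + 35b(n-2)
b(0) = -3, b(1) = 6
Characteristic equation: x² + 2x - 35 = 0, which factors as (x - (5))(x - (-7)) = 0.
Roots r₁ = 5, r₂ = -7 (distinct).
General solution: b(n) = A·(5)^n + B·(-7)^n.
From b(0) = -3: A + B = -3.
From b(1) = 6: 5A - 7B = 6.
Solving: A = - \frac{5}{4}, B = - \frac{7}{4}.
So b(n) = - \frac{7 \left(-7\right)^{n}}{4} - \frac{5 \cdot 5^{n}}{4}.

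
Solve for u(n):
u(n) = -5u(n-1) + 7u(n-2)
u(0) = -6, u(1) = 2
Characteristic equation: x² + 5x - 7 = 0.
Discriminant Δ = (-5)² + 4·(7) = 53.
Roots r₁,₂ = (-5 ± √53)/2, so r₁ = - \frac{5}{2} + \frac{\sqrt{53}}{2}, r₂ = - \frac{\sqrt{53}}{2} - \frac{5}{2}.
General solution: u(n) = A·r₁^n + B·r₂^n.
From the initial conditions, A + B = -6 and r₁A + r₂B = 2.
Since r₁ - r₂ = √53: A = (2 - (-6)r₂)/√53 = -3 - \frac{13 \sqrt{53}}{53}, and B = -6 - A = -3 + \frac{13 \sqrt{53}}{53}.
So u(n) = \left(-3 - \frac{13 \sqrt{53}}{53}\right)\left(- \frac{5}{2} + \frac{\sqrt{53}}{2}\right)^n + \left(-3 + \frac{13 \sqrt{53}}{53}\right)\left(- \frac{\sqrt{53}}{2} - \frac{5}{2}\right)^n.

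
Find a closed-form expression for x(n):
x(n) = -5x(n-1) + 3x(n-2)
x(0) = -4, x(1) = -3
Characteristic equation: x² + 5x - 3 = 0.
Discriminant Δ = (-5)² + 4·(3) = 37.
Roots r₁,₂ = (-5 ± √37)/2, so r₁ = - \frac{5}{2} + \frac{\sqrt{37}}{2}, r₂ = - \frac{\sqrt{37}}{2} - \frac{5}{2}.
General solution: x(n) = A·r₁^n + B·r₂^n.
From the initial conditions, A + B = -4 and r₁A + r₂B = -3.
Since r₁ - r₂ = √37: A = (-3 - (-4)r₂)/√37 = - \frac{13 \sqrt{37}}{37} - 2, and B = -4 - A = -2 + \frac{13 \sqrt{37}}{37}.
So x(n) = \left(- \frac{13 \sqrt{37}}{37} - 2\right)\left(- \frac{5}{2} + \frac{\sqrt{37}}{2}\right)^n + \left(-2 + \frac{13 \sqrt{37}}{37}\right)\left(- \frac{\sqrt{37}}{2} - \frac{5}{2}\right)^n.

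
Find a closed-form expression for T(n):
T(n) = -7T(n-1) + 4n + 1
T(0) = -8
First-order linear with linear forcing.
Homogeneous solution: T_h(n) = A·(-7)^n.
Try particular T_p(n) = pn + q. Substituting:
  pn + q = -7(p(n-1) + q) + 4n + 1.
Matching the n-coefficient: p = -7p + 4 ⇒ p = \frac{1}{2}.
Matching constants: q = 7p - 7q + 1 ⇒ q = \frac{9}{16}.
General: T(n) = A·(-7)^n + \frac{n}{2} + \frac{9}{16}.
Apply T(0) = -8: A + \frac{9}{16} = -8 ⇒ A = - \frac{137}{16}.
So T(n) = - \frac{137 \left(-7\right)^{n}}{16} + \frac{n}{2} + \frac{9}{16}.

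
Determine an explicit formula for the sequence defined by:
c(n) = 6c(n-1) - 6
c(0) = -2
First-order linear non-homogeneous.
Homogeneous solution: c_h(n) = A·(6)^n.
Try constant particular solution c_p = K: K = 6K - 6 ⇒ K = \frac{6}{5}.
General: c(n) = A·(6)^n + \frac{6}{5}.
Apply c(0) = -2: A + \frac{6}{5} = -2 ⇒ A = - \frac{16}{5}.
So c(n) = \frac{6}{5} - \frac{16 \cdot 6^{n}}{5}.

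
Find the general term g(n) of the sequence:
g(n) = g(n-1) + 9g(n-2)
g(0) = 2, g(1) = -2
Characteristic equation: x² - x - 9 = 0.
Discriminant Δ = (1)² + 4·(9) = 37.
Roots r₁,₂ = (1 ± √37)/2, so r₁ = \frac{1}{2} + \frac{\sqrt{37}}{2}, r₂ = \frac{1}{2} - \frac{\sqrt{37}}{2}.
General solution: g(n) = A·r₁^n + B·r₂^n.
From the initial conditions, A + B = 2 and r₁A + r₂B = -2.
Since r₁ - r₂ = √37: A = (-2 - (2)r₂)/√37 = 1 - \frac{3 \sqrt{37}}{37}, and B = 2 - A = \frac{3 \sqrt{37}}{37} + 1.
So g(n) = \left(1 - \frac{3 \sqrt{37}}{37}\right)\left(\frac{1}{2} + \frac{\sqrt{37}}{2}\right)^n + \left(\frac{3 \sqrt{37}}{37} + 1\right)\left(\frac{1}{2} - \frac{\sqrt{37}}{2}\right)^n.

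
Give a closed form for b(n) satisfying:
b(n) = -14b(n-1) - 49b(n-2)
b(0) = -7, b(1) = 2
Characteristic equation: x² + 14x + 49 = 0, which is (x - (-7))².
Repeated root r = -7.
General solution: b(n) = (A + Bn)·(-7)^n.
From b(0) = -7: A = -7.
From b(1) = 2: (A + B)·(-7) = 2 ⇒ B = \frac{47}{7}.
So b(n) = \left(\frac{47 n}{7} - 7\right) \cdot (-7)^n.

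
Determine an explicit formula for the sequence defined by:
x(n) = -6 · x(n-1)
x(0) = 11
Pure geometric recurrence with ratio -6.
By induction x(n) = x(0) · (-6)^n = 11 \left(-6\right)^{n}.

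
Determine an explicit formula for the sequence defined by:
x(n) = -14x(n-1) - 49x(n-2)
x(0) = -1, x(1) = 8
Characteristic equation: x² + 14x + 49 = 0, which is (x - (-7))².
Repeated root r = -7.
General solution: x(n) = (A + Bn)·(-7)^n.
From x(0) = -1: A = -1.
From x(1) = 8: (A + B)·(-7) = 8 ⇒ B = - \frac{1}{7}.
So x(n) = \left(- \frac{n}{7} - 1\right) \cdot (-7)^n.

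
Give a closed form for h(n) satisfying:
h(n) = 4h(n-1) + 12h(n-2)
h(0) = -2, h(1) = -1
Characteristic equation: x² - 4x - 12 = 0, which factors as (x - (-2))(x - (6)) = 0.
Roots r₁ = -2, r₂ = 6 (distinct).
General solution: h(n) = A·(-2)^n + B·(6)^n.
From h(0) = -2: A + B = -2.
From h(1) = -1: -2A + 6B = -1.
Solving: A = - \frac{11}{8}, B = - \frac{5}{8}.
So h(n) = - \frac{11 \left(-2\right)^{n}}{8} - \frac{5 \cdot 6^{n}}{8}.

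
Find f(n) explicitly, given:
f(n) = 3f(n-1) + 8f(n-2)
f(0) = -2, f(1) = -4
Characteristic equation: x² - 3x - 8 = 0.
Discriminant Δ = (3)² + 4·(8) = 41.
Roots r₁,₂ = (3 ± √41)/2, so r₁ = \frac{3}{2} + \frac{\sqrt{41}}{2}, r₂ = \frac{3}{2} - \frac{\sqrt{41}}{2}.
General solution: f(n) = A·r₁^n + B·r₂^n.
From the initial conditions, A + B = -2 and r₁A + r₂B = -4.
Since r₁ - r₂ = √41: A = (-4 - (-2)r₂)/√41 = -1 - \frac{\sqrt{41}}{41}, and B = -2 - A = -1 + \frac{\sqrt{41}}{41}.
So f(n) = \left(-1 - \frac{\sqrt{41}}{41}\right)\left(\frac{3}{2} + \frac{\sqrt{41}}{2}\right)^n + \left(-1 + \frac{\sqrt{41}}{41}\right)\left(\frac{3}{2} - \frac{\sqrt{41}}{2}\right)^n.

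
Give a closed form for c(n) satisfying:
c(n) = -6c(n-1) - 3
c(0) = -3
First-order linear non-homogeneous.
Homogeneous solution: c_h(n) = A·(-6)^n.
Try constant particular solution c_p = K: K = -6K - 3 ⇒ K = - \frac{3}{7}.
General: c(n) = A·(-6)^n - \frac{3}{7}.
Apply c(0) = -3: A - \frac{3}{7} = -3 ⇒ A = - \frac{18}{7}.
So c(n) = - \frac{18 \left(-6\right)^{n}}{7} - \frac{3}{7}.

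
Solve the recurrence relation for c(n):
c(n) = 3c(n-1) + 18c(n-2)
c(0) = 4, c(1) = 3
Characteristic equation: x² - 3x - 18 = 0, which factors as (x - (-3))(x - (6)) = 0.
Roots r₁ = -3, r₂ = 6 (distinct).
General solution: c(n) = A·(-3)^n + B·(6)^n.
From c(0) = 4: A + B = 4.
From c(1) = 3: -3A + 6B = 3.
Solving: A = \frac{7}{3}, B = \frac{5}{3}.
So c(n) = \frac{7 \left(-3\right)^{n}}{3} + \frac{5 \cdot 6^{n}}{3}.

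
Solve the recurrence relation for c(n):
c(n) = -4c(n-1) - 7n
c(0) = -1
First-order linear with linear forcing.
Homogeneous solution: c_h(n) = A·(-4)^n.
Try particular c_p(n) = pn + q. Substituting:
  pn + q = -4(p(n-1) + q) - 7n.
Matching the n-coefficient: p = -4p - 7 ⇒ p = - \frac{7}{5}.
Matching constants: q = 4p - 4q ⇒ q = - \frac{28}{25}.
General: c(n) = A·(-4)^n - \frac{7 n}{5} - \frac{28}{25}.
Apply c(0) = -1: A - \frac{28}{25} = -1 ⇒ A = \frac{3}{25}.
So c(n) = \frac{3 \left(-4\right)^{n}}{25} - \frac{7 n}{5} - \frac{28}{25}.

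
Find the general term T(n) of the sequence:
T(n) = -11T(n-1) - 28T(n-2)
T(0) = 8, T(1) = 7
Characteristic equation: x² + 11x + 28 = 0, which factors as (x - (-4))(x - (-7)) = 0.
Roots r₁ = -4, r₂ = -7 (distinct).
General solution: T(n) = A·(-4)^n + B·(-7)^n.
From T(0) = 8: A + B = 8.
From T(1) = 7: -4A - 7B = 7.
Solving: A = 21, B = -13.
So T(n) = 21 \left(-4\right)^{n} - 13 \left(-7\right)^{n}.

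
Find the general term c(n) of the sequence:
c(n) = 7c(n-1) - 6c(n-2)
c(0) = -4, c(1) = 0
Characteristic equation: x² - 7x + 6 = 0, which factors as (x - (6))(x - (1)) = 0.
Roots r₁ = 6, r₂ = 1 (distinct).
General solution: c(n) = A·(6)^n + B·(1)^n.
From c(0) = -4: A + B = -4.
From c(1) = 0: 6A + B = 0.
Solving: A = \frac{4}{5}, B = - \frac{24}{5}.
So c(n) = \frac{4 \cdot 6^{n}}{5} - \frac{24}{5}.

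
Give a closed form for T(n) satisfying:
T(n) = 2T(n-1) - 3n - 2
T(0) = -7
First-order linear with linear forcing.
Homogeneous solution: T_h(n) = A·(2)^n.
Try particular T_p(n) = pn + q. Substituting:
  pn + q = 2(p(n-1) + q) - 3n - 2.
Matching the n-coefficient: p = 2p - 3 ⇒ p = 3.
Matching constants: q = -2p + 2q - 2 ⇒ q = 8.
General: T(n) = A·(2)^n + 3 n + 8.
Apply T(0) = -7: A + 8 = -7 ⇒ A = -15.
So T(n) = - 15 \cdot 2^{n} + 3 n + 8.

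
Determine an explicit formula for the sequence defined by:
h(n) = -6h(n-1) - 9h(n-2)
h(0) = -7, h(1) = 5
Characteristic equation: x² + 6x + 9 = 0, which is (x - (-3))².
Repeated root r = -3.
General solution: h(n) = (A + Bn)·(-3)^n.
From h(0) = -7: A = -7.
From h(1) = 5: (A + B)·(-3) = 5 ⇒ B = \frac{16}{3}.
So h(n) = \left(\frac{16 n}{3} - 7\right) \cdot (-3)^n.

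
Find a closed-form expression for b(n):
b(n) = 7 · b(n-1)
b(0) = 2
Pure geometric recurrence with ratio 7.
By induction b(n) = b(0) · (7)^n = 2 \cdot 7^{n}.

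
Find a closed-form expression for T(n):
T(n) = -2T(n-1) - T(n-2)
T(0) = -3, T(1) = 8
Characteristic equation: x² + 2x + 1 = 0, which is (x - (-1))².
Repeated root r = -1.
General solution: T(n) = (A + Bn)·(-1)^n.
From T(0) = -3: A = -3.
From T(1) = 8: (A + B)·(-1) = 8 ⇒ B = -5.
So T(n) = \left(- 5 n - 3\right) \cdot (-1)^n.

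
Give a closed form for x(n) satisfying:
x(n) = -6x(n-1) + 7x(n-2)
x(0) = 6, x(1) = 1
Characteristic equation: x² + 6x - 7 = 0, which factors as (x - (1))(x - (-7)) = 0.
Roots r₁ = 1, r₂ = -7 (distinct).
General solution: x(n) = A·(1)^n + B·(-7)^n.
From x(0) = 6: A + B = 6.
From x(1) = 1: A - 7B = 1.
Solving: A = \frac{43}{8}, B = \frac{5}{8}.
So x(n) = \frac{5 \left(-7\right)^{n}}{8} + \frac{43}{8}.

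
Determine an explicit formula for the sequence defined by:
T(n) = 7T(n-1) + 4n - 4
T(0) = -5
First-order linear with linear forcing.
Homogeneous solution: T_h(n) = A·(7)^n.
Try particular T_p(n) = pn + q. Substituting:
  pn + q = 7(p(n-1) + q) + 4n - 4.
Matching the n-coefficient: p = 7p + 4 ⇒ p = - \frac{2}{3}.
Matching constants: q = -7p + 7q - 4 ⇒ q = - \frac{1}{9}.
General: T(n) = A·(7)^n - \frac{2 n}{3} - \frac{1}{9}.
Apply T(0) = -5: A - \frac{1}{9} = -5 ⇒ A = - \frac{44}{9}.
So T(n) = - \frac{44 \cdot 7^{n}}{9} - \frac{2 n}{3} - \frac{1}{9}.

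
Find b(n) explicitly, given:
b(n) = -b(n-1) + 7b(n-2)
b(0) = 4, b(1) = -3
Characteristic equation: x² + x - 7 = 0.
Discriminant Δ = (-1)² + 4·(7) = 29.
Roots r₁,₂ = (-1 ± √29)/2, so r₁ = - \frac{1}{2} + \frac{\sqrt{29}}{2}, r₂ = - \frac{\sqrt{29}}{2} - \frac{1}{2}.
General solution: b(n) = A·r₁^n + B·r₂^n.
From the initial conditions, A + B = 4 and r₁A + r₂B = -3.
Since r₁ - r₂ = √29: A = (-3 - (4)r₂)/√29 = 2 - \frac{\sqrt{29}}{29}, and B = 4 - A = \frac{\sqrt{29}}{29} + 2.
So b(n) = \left(2 - \frac{\sqrt{29}}{29}\right)\left(- \frac{1}{2} + \frac{\sqrt{29}}{2}\right)^n + \left(\frac{\sqrt{29}}{29} + 2\right)\left(- \frac{\sqrt{29}}{2} - \frac{1}{2}\right)^n.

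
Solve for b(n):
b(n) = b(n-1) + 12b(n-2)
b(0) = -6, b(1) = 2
Characteristic equation: x² - x - 12 = 0, which factors as (x - (-3))(x - (4)) = 0.
Roots r₁ = -3, r₂ = 4 (distinct).
General solution: b(n) = A·(-3)^n + B·(4)^n.
From b(0) = -6: A + B = -6.
From b(1) = 2: -3A + 4B = 2.
Solving: A = - \frac{26}{7}, B = - \frac{16}{7}.
So b(n) = - \frac{26 \left(-3\right)^{n}}{7} - \frac{16 \cdot 4^{n}}{7}.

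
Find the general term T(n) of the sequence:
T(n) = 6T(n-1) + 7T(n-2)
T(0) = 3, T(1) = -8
Characteristic equation: x² - 6x - 7 = 0, which factors as (x - (7))(x - (-1)) = 0.
Roots r₁ = 7, r₂ = -1 (distinct).
General solution: T(n) = A·(7)^n + B·(-1)^n.
From T(0) = 3: A + B = 3.
From T(1) = -8: 7A - B = -8.
Solving: A = - \frac{5}{8}, B = \frac{29}{8}.
So T(n) = \frac{29 \left(-1\right)^{n}}{8} - \frac{5 \cdot 7^{n}}{8}.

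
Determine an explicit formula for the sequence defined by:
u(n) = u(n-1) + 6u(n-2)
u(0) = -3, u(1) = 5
Characteristic equation: x² - x - 6 = 0, which factors as (x - (-2))(x - (3)) = 0.
Roots r₁ = -2, r₂ = 3 (distinct).
General solution: u(n) = A·(-2)^n + B·(3)^n.
From u(0) = -3: A + B = -3.
From u(1) = 5: -2A + 3B = 5.
Solving: A = - \frac{14}{5}, B = - \frac{1}{5}.
So u(n) = - \frac{14 \left(-2\right)^{n}}{5} - \frac{3^{n}}{5}.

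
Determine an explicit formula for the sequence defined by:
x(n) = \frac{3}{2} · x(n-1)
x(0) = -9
Pure geometric recurrence with ratio \frac{3}{2}.
By induction x(n) = x(0) · (\frac{3}{2})^n = - 9 \left(\frac{3}{2}\right)^{n}.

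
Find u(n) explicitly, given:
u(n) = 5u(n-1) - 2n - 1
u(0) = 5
First-order linear with linear forcing.
Homogeneous solution: u_h(n) = A·(5)^n.
Try particular u_p(n) = pn + q. Substituting:
  pn + q = 5(p(n-1) + q) - 2n - 1.
Matching the n-coefficient: p = 5p - 2 ⇒ p = \frac{1}{2}.
Matching constants: q = -5p + 5q - 1 ⇒ q = \frac{7}{8}.
General: u(n) = A·(5)^n + \frac{n}{2} + \frac{7}{8}.
Apply u(0) = 5: A + \frac{7}{8} = 5 ⇒ A = \frac{33}{8}.
So u(n) = \frac{33 \cdot 5^{n}}{8} + \frac{n}{2} + \frac{7}{8}.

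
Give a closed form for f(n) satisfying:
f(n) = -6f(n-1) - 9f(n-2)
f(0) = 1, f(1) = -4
Characteristic equation: x² + 6x + 9 = 0, which is (x - (-3))².
Repeated root r = -3.
General solution: f(n) = (A + Bn)·(-3)^n.
From f(0) = 1: A = 1.
From f(1) = -4: (A + B)·(-3) = -4 ⇒ B = \frac{1}{3}.
So f(n) = \left(\frac{n}{3} + 1\right) \cdot (-3)^n.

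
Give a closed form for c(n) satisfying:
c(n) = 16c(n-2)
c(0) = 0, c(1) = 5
Characteristic equation: x² - 16 = 0, which factors as (x - (4))(x - (-4)) = 0.
Roots r₁ = 4, r₂ = -4 (distinct).
General solution: c(n) = A·(4)^n + B·(-4)^n.
From c(0) = 0: A + B = 0.
From c(1) = 5: 4A - 4B = 5.
Solving: A = \frac{5}{8}, B = - \frac{5}{8}.
So c(n) = - \frac{5 \left(-4\right)^{n}}{8} + \frac{5 \cdot 4^{n}}{8}.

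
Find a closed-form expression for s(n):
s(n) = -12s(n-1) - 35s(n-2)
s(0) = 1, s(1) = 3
Characteristic equation: x² + 12x + 35 = 0, which factors as (x - (-5))(x - (-7)) = 0.
Roots r₁ = -5, r₂ = -7 (distinct).
General solution: s(n) = A·(-5)^n + B·(-7)^n.
From s(0) = 1: A + B = 1.
From s(1) = 3: -5A - 7B = 3.
Solving: A = 5, B = -4.
So s(n) = 5 \left(-5\right)^{n} - 4 \left(-7\right)^{n}.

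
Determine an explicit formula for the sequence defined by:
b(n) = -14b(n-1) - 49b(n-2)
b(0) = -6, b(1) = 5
Characteristic equation: x² + 14x + 49 = 0, which is (x - (-7))².
Repeated root r = -7.
General solution: b(n) = (A + Bn)·(-7)^n.
From b(0) = -6: A = -6.
From b(1) = 5: (A + B)·(-7) = 5 ⇒ B = \frac{37}{7}.
So b(n) = \left(\frac{37 n}{7} - 6\right) \cdot (-7)^n.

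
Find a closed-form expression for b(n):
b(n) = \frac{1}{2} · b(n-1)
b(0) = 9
Pure geometric recurrence with ratio \frac{1}{2}.
By induction b(n) = b(0) · (\frac{1}{2})^n = 9 \cdot 2^{- n}.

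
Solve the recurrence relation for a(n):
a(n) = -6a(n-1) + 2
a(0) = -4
First-order linear non-homogeneous.
Homogeneous solution: a_h(n) = A·(-6)^n.
Try constant particular solution a_p = K: K = -6K + 2 ⇒ K = \frac{2}{7}.
General: a(n) = A·(-6)^n + \frac{2}{7}.
Apply a(0) = -4: A + \frac{2}{7} = -4 ⇒ A = - \frac{30}{7}.
So a(n) = \frac{2}{7} - \frac{30 \left(-6\right)^{n}}{7}.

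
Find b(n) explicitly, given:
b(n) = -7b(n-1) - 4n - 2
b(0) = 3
First-order linear with linear forcing.
Homogeneous solution: b_h(n) = A·(-7)^n.
Try particular b_p(n) = pn + q. Substituting:
  pn + q = -7(p(n-1) + q) - 4n - 2.
Matching the n-coefficient: p = -7p - 4 ⇒ p = - \frac{1}{2}.
Matching constants: q = 7p - 7q - 2 ⇒ q = - \frac{11}{16}.
General: b(n) = A·(-7)^n - \frac{n}{2} - \frac{11}{16}.
Apply b(0) = 3: A - \frac{11}{16} = 3 ⇒ A = \frac{59}{16}.
So b(n) = \frac{59 \left(-7\right)^{n}}{16} - \frac{n}{2} - \frac{11}{16}.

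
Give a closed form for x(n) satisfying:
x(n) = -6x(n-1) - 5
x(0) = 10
First-order linear non-homogeneous.
Homogeneous solution: x_h(n) = A·(-6)^n.
Try constant particular solution x_p = K: K = -6K - 5 ⇒ K = - \frac{5}{7}.
General: x(n) = A·(-6)^n - \frac{5}{7}.
Apply x(0) = 10: A - \frac{5}{7} = 10 ⇒ A = \frac{75}{7}.
So x(n) = \frac{75 \left(-6\right)^{n}}{7} - \frac{5}{7}.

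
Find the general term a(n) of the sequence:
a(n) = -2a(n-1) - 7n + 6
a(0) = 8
First-order linear with linear forcing.
Homogeneous solution: a_h(n) = A·(-2)^n.
Try particular a_p(n) = pn + q. Substituting:
  pn + q = -2(p(n-1) + q) - 7n + 6.
Matching the n-coefficient: p = -2p - 7 ⇒ p = - \frac{7}{3}.
Matching constants: q = 2p - 2q + 6 ⇒ q = \frac{4}{9}.
General: a(n) = A·(-2)^n - \frac{7 n}{3} + \frac{4}{9}.
Apply a(0) = 8: A + \frac{4}{9} = 8 ⇒ A = \frac{68}{9}.
So a(n) = \frac{68 \left(-2\right)^{n}}{9} - \frac{7 n}{3} + \frac{4}{9}.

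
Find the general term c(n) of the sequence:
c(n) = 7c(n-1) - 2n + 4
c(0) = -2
First-order linear with linear forcing.
Homogeneous solution: c_h(n) = A·(7)^n.
Try particular c_p(n) = pn + q. Substituting:
  pn + q = 7(p(n-1) + q) - 2n + 4.
Matching the n-coefficient: p = 7p - 2 ⇒ p = \frac{1}{3}.
Matching constants: q = -7p + 7q + 4 ⇒ q = - \frac{5}{18}.
General: c(n) = A·(7)^n + \frac{n}{3} - \frac{5}{18}.
Apply c(0) = -2: A - \frac{5}{18} = -2 ⇒ A = - \frac{31}{18}.
So c(n) = - \frac{31 \cdot 7^{n}}{18} + \frac{n}{3} - \frac{5}{18}.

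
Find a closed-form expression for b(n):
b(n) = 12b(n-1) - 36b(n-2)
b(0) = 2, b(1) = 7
Characteristic equation: x² - 12x + 36 = 0, which is (x - (6))².
Repeated root r = 6.
General solution: b(n) = (A + Bn)·(6)^n.
From b(0) = 2: A = 2.
From b(1) = 7: (A + B)·(6) = 7 ⇒ B = - \frac{5}{6}.
So b(n) = \left(2 - \frac{5 n}{6}\right) \cdot (6)^n.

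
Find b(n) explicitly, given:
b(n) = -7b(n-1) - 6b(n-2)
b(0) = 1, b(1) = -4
Characteristic equation: x² + 7x + 6 = 0, which factors as (x - (-6))(x - (-1)) = 0.
Roots r₁ = -6, r₂ = -1 (distinct).
General solution: b(n) = A·(-6)^n + B·(-1)^n.
From b(0) = 1: A + B = 1.
From b(1) = -4: -6A - B = -4.
Solving: A = \frac{3}{5}, B = \frac{2}{5}.
So b(n) = \frac{2 \left(-1\right)^{n}}{5} + \frac{3 \left(-6\right)^{n}}{5}.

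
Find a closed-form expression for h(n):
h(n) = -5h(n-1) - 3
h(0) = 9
First-order linear non-homogeneous.
Homogeneous solution: h_h(n) = A·(-5)^n.
Try constant particular solution h_p = K: K = -5K - 3 ⇒ K = - \frac{1}{2}.
General: h(n) = A·(-5)^n - \frac{1}{2}.
Apply h(0) = 9: A - \frac{1}{2} = 9 ⇒ A = \frac{19}{2}.
So h(n) = \frac{19 \left(-5\right)^{n}}{2} - \frac{1}{2}.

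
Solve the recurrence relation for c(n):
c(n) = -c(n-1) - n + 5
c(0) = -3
First-order linear with linear forcing.
Homogeneous solution: c_h(n) = A·(-1)^n.
Try particular c_p(n) = pn + q. Substituting:
  pn + q = -(p(n-1) + q) - n + 5.
Matching the n-coefficient: p = -p - 1 ⇒ p = - \frac{1}{2}.
Matching constants: q = p - q + 5 ⇒ q = \frac{9}{4}.
General: c(n) = A·(-1)^n - \frac{n}{2} + \frac{9}{4}.
Apply c(0) = -3: A + \frac{9}{4} = -3 ⇒ A = - \frac{21}{4}.
So c(n) = - \frac{21 \left(-1\right)^{n}}{4} - \frac{n}{2} + \frac{9}{4}.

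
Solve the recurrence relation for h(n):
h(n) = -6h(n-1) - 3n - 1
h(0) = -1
First-order linear with linear forcing.
Homogeneous solution: h_h(n) = A·(-6)^n.
Try particular h_p(n) = pn + q. Substituting:
  pn + q = -6(p(n-1) + q) - 3n - 1.
Matching the n-coefficient: p = -6p - 3 ⇒ p = - \frac{3}{7}.
Matching constants: q = 6p - 6q - 1 ⇒ q = - \frac{25}{49}.
General: h(n) = A·(-6)^n - \frac{3 n}{7} - \frac{25}{49}.
Apply h(0) = -1: A - \frac{25}{49} = -1 ⇒ A = - \frac{24}{49}.
So h(n) = - \frac{24 \left(-6\right)^{n}}{49} - \frac{3 n}{7} - \frac{25}{49}.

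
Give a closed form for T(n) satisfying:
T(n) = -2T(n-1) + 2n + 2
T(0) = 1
First-order linear with linear forcing.
Homogeneous solution: T_h(n) = A·(-2)^n.
Try particular T_p(n) = pn + q. Substituting:
  pn + q = -2(p(n-1) + q) + 2n + 2.
Matching the n-coefficient: p = -2p + 2 ⇒ p = \frac{2}{3}.
Matching constants: q = 2p - 2q + 2 ⇒ q = \frac{10}{9}.
General: T(n) = A·(-2)^n + \frac{2 n}{3} + \frac{10}{9}.
Apply T(0) = 1: A + \frac{10}{9} = 1 ⇒ A = - \frac{1}{9}.
So T(n) = - \frac{\left(-2\right)^{n}}{9} + \frac{2 n}{3} + \frac{10}{9}.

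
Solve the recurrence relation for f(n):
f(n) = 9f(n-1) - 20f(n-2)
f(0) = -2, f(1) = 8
Characteristic equation: x² - 9x + 20 = 0, which factors as (x - (5))(x - (4)) = 0.
Roots r₁ = 5, r₂ = 4 (distinct).
General solution: f(n) = A·(5)^n + B·(4)^n.
From f(0) = -2: A + B = -2.
From f(1) = 8: 5A + 4B = 8.
Solving: A = 16, B = -18.
So f(n) = - 18 \cdot 4^{n} + 16 \cdot 5^{n}.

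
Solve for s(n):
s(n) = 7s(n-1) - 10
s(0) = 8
First-order linear non-homogeneous.
Homogeneous solution: s_h(n) = A·(7)^n.
Try constant particular solution s_p = K: K = 7K - 10 ⇒ K = \frac{5}{3}.
General: s(n) = A·(7)^n + \frac{5}{3}.
Apply s(0) = 8: A + \frac{5}{3} = 8 ⇒ A = \frac{19}{3}.
So s(n) = \frac{19 \cdot 7^{n}}{3} + \frac{5}{3}.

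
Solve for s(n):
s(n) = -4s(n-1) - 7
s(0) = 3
First-order linear non-homogeneous.
Homogeneous solution: s_h(n) = A·(-4)^n.
Try constant particular solution s_p = K: K = -4K - 7 ⇒ K = - \frac{7}{5}.
General: s(n) = A·(-4)^n - \frac{7}{5}.
Apply s(0) = 3: A - \frac{7}{5} = 3 ⇒ A = \frac{22}{5}.
So s(n) = \frac{22 \left(-4\right)^{n}}{5} - \frac{7}{5}.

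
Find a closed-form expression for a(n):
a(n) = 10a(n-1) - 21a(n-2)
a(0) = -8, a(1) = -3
Characteristic equation: x² - 10x + 21 = 0, which factors as (x - (7))(x - (3)) = 0.
Roots r₁ = 7, r₂ = 3 (distinct).
General solution: a(n) = A·(7)^n + B·(3)^n.
From a(0) = -8: A + B = -8.
From a(1) = -3: 7A + 3B = -3.
Solving: A = \frac{21}{4}, B = - \frac{53}{4}.
So a(n) = - \frac{53 \cdot 3^{n}}{4} + \frac{21 \cdot 7^{n}}{4}.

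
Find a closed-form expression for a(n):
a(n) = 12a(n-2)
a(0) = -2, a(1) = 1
Characteristic equation: x² - 12 = 0.
Discriminant Δ = (0)² + 4·(12) = 48.
Roots r₁,₂ = (0 ± √48)/2, so r₁ = 2 \sqrt{3}, r₂ = - 2 \sqrt{3}.
General solution: a(n) = A·r₁^n + B·r₂^n.
From the initial conditions, A + B = -2 and r₁A + r₂B = 1.
Since r₁ - r₂ = √48: A = (1 - (-2)r₂)/√48 = -1 + \frac{\sqrt{3}}{12}, and B = -2 - A = -1 - \frac{\sqrt{3}}{12}.
So a(n) = \left(-1 + \frac{\sqrt{3}}{12}\right)\left(2 \sqrt{3}\right)^n + \left(-1 - \frac{\sqrt{3}}{12}\right)\left(- 2 \sqrt{3}\right)^n.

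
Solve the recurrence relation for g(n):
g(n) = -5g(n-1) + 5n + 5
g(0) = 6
First-order linear with linear forcing.
Homogeneous solution: g_h(n) = A·(-5)^n.
Try particular g_p(n) = pn + q. Substituting:
  pn + q = -5(p(n-1) + q) + 5n + 5.
Matching the n-coefficient: p = -5p + 5 ⇒ p = \frac{5}{6}.
Matching constants: q = 5p - 5q + 5 ⇒ q = \frac{55}{36}.
General: g(n) = A·(-5)^n + \frac{5 n}{6} + \frac{55}{36}.
Apply g(0) = 6: A + \frac{55}{36} = 6 ⇒ A = \frac{161}{36}.
So g(n) = \frac{161 \left(-5\right)^{n}}{36} + \frac{5 n}{6} + \frac{55}{36}.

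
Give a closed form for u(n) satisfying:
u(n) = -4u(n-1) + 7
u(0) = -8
First-order linear non-homogeneous.
Homogeneous solution: u_h(n) = A·(-4)^n.
Try constant particular solution u_p = K: K = -4K + 7 ⇒ K = \frac{7}{5}.
General: u(n) = A·(-4)^n + \frac{7}{5}.
Apply u(0) = -8: A + \frac{7}{5} = -8 ⇒ A = - \frac{47}{5}.
So u(n) = \frac{7}{5} - \frac{47 \left(-4\right)^{n}}{5}.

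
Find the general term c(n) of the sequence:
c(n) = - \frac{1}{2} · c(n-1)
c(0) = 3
Pure geometric recurrence with ratio - \frac{1}{2}.
By induction c(n) = c(0) · (- \frac{1}{2})^n = 3 \left(- \frac{1}{2}\right)^{n}.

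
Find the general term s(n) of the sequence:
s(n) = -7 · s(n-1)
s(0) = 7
Pure geometric recurrence with ratio -7.
By induction s(n) = s(0) · (-7)^n = 7 \left(-7\right)^{n}.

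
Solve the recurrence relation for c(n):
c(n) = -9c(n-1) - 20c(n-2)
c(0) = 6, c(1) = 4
Characteristic equation: x² + 9x + 20 = 0, which factors as (x - (-4))(x - (-5)) = 0.
Roots r₁ = -4, r₂ = -5 (distinct).
General solution: c(n) = A·(-4)^n + B·(-5)^n.
From c(0) = 6: A + B = 6.
From c(1) = 4: -4A - 5B = 4.
Solving: A = 34, B = -28.
So c(n) = 34 \left(-4\right)^{n} - 28 \left(-5\right)^{n}.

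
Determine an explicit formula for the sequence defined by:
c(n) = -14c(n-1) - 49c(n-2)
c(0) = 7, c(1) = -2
Characteristic equation: x² + 14x + 49 = 0, which is (x - (-7))².
Repeated root r = -7.
General solution: c(n) = (A + Bn)·(-7)^n.
From c(0) = 7: A = 7.
From c(1) = -2: (A + B)·(-7) = -2 ⇒ B = - \frac{47}{7}.
So c(n) = \left(7 - \frac{47 n}{7}\right) \cdot (-7)^n.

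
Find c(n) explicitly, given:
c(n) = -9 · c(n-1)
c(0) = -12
Pure geometric recurrence with ratio -9.
By induction c(n) = c(0) · (-9)^n = - 12 \left(-9\right)^{n}.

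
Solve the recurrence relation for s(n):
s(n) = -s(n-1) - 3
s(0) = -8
First-order linear non-homogeneous.
Homogeneous solution: s_h(n) = A·(-1)^n.
Try constant particular solution s_p = K: K = -K - 3 ⇒ K = - \frac{3}{2}.
General: s(n) = A·(-1)^n - \frac{3}{2}.
Apply s(0) = -8: A - \frac{3}{2} = -8 ⇒ A = - \frac{13}{2}.
So s(n) = - \frac{13 \left(-1\right)^{n}}{2} - \frac{3}{2}.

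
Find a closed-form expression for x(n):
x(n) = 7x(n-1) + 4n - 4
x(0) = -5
First-order linear with linear forcing.
Homogeneous solution: x_h(n) = A·(7)^n.
Try particular x_p(n) = pn + q. Substituting:
  pn + q = 7(p(n-1) + q) + 4n - 4.
Matching the n-coefficient: p = 7p + 4 ⇒ p = - \frac{2}{3}.
Matching constants: q = -7p + 7q - 4 ⇒ q = - \frac{1}{9}.
General: x(n) = A·(7)^n - \frac{2 n}{3} - \frac{1}{9}.
Apply x(0) = -5: A - \frac{1}{9} = -5 ⇒ A = - \frac{44}{9}.
So x(n) = - \frac{44 \cdot 7^{n}}{9} - \frac{2 n}{3} - \frac{1}{9}.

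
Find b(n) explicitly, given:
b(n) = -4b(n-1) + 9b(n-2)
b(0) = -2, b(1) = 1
Characteristic equation: x² + 4x - 9 = 0.
Discriminant Δ = (-4)² + 4·(9) = 52.
Roots r₁,₂ = (-4 ± √52)/2, so r₁ = -2 + \sqrt{13}, r₂ = - \sqrt{13} - 2.
General solution: b(n) = A·r₁^n + B·r₂^n.
From the initial conditions, A + B = -2 and r₁A + r₂B = 1.
Since r₁ - r₂ = √52: A = (1 - (-2)r₂)/√52 = -1 - \frac{3 \sqrt{13}}{26}, and B = -2 - A = -1 + \frac{3 \sqrt{13}}{26}.
So b(n) = \left(-1 - \frac{3 \sqrt{13}}{26}\right)\left(-2 + \sqrt{13}\right)^n + \left(-1 + \frac{3 \sqrt{13}}{26}\right)\left(- \sqrt{13} - 2\right)^n.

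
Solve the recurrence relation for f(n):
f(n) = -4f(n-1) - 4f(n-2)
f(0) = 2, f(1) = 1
Characteristic equation: x² + 4x + 4 = 0, which is (x - (-2))².
Repeated root r = -2.
General solution: f(n) = (A + Bn)·(-2)^n.
From f(0) = 2: A = 2.
From f(1) = 1: (A + B)·(-2) = 1 ⇒ B = - \frac{5}{2}.
So f(n) = \left(2 - \frac{5 n}{2}\right) \cdot (-2)^n.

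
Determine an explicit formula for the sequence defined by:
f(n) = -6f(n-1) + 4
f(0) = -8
First-order linear non-homogeneous.
Homogeneous solution: f_h(n) = A·(-6)^n.
Try constant particular solution f_p = K: K = -6K + 4 ⇒ K = \frac{4}{7}.
General: f(n) = A·(-6)^n + \frac{4}{7}.
Apply f(0) = -8: A + \frac{4}{7} = -8 ⇒ A = - \frac{60}{7}.
So f(n) = \frac{4}{7} - \frac{60 \left(-6\right)^{n}}{7}.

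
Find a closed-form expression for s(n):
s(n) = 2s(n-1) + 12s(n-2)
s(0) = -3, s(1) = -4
Characteristic equation: x² - 2x - 12 = 0.
Discriminant Δ = (2)² + 4·(12) = 52.
Roots r₁,₂ = (2 ± √52)/2, so r₁ = 1 + \sqrt{13}, r₂ = 1 - \sqrt{13}.
General solution: s(n) = A·r₁^n + B·r₂^n.
From the initial conditions, A + B = -3 and r₁A + r₂B = -4.
Since r₁ - r₂ = √52: A = (-4 - (-3)r₂)/√52 = - \frac{3}{2} - \frac{\sqrt{13}}{26}, and B = -3 - A = - \frac{3}{2} + \frac{\sqrt{13}}{26}.
So s(n) = \left(- \frac{3}{2} - \frac{\sqrt{13}}{26}\right)\left(1 + \sqrt{13}\right)^n + \left(- \frac{3}{2} + \frac{\sqrt{13}}{26}\right)\left(1 - \sqrt{13}\right)^n.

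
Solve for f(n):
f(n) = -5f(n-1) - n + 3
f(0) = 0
First-order linear with linear forcing.
Homogeneous solution: f_h(n) = A·(-5)^n.
Try particular f_p(n) = pn + q. Substituting:
  pn + q = -5(p(n-1) + q) - n + 3.
Matching the n-coefficient: p = -5p - 1 ⇒ p = - \frac{1}{6}.
Matching constants: q = 5p - 5q + 3 ⇒ q = \frac{13}{36}.
General: f(n) = A·(-5)^n - \frac{n}{6} + \frac{13}{36}.
Apply f(0) = 0: A + \frac{13}{36} = 0 ⇒ A = - \frac{13}{36}.
So f(n) = - \frac{13 \left(-5\right)^{n}}{36} - \frac{n}{6} + \frac{13}{36}.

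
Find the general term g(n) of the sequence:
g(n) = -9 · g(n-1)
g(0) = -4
Pure geometric recurrence with ratio -9.
By induction g(n) = g(0) · (-9)^n = - 4 \left(-9\right)^{n}.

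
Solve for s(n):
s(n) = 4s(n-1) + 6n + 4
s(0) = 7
First-order linear with linear forcing.
Homogeneous solution: s_h(n) = A·(4)^n.
Try particular s_p(n) = pn + q. Substituting:
  pn + q = 4(p(n-1) + q) + 6n + 4.
Matching the n-coefficient: p = 4p + 6 ⇒ p = -2.
Matching constants: q = -4p + 4q + 4 ⇒ q = -4.
General: s(n) = A·(4)^n - 2 n - 4.
Apply s(0) = 7: A - 4 = 7 ⇒ A = 11.
So s(n) = 11 \cdot 4^{n} - 2 n - 4.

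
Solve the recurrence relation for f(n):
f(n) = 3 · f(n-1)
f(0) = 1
Pure geometric recurrence with ratio 3.
By induction f(n) = f(0) · (3)^n = 3^{n}.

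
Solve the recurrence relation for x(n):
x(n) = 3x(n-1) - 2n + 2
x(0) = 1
First-order linear with linear forcing.
Homogeneous solution: x_h(n) = A·(3)^n.
Try particular x_p(n) = pn + q. Substituting:
  pn + q = 3(p(n-1) + q) - 2n + 2.
Matching the n-coefficient: p = 3p - 2 ⇒ p = 1.
Matching constants: q = -3p + 3q + 2 ⇒ q = \frac{1}{2}.
General: x(n) = A·(3)^n + n + \frac{1}{2}.
Apply x(0) = 1: A + \frac{1}{2} = 1 ⇒ A = \frac{1}{2}.
So x(n) = \frac{3^{n}}{2} + n + \frac{1}{2}.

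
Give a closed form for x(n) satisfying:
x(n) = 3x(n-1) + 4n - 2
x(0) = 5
First-order linear with linear forcing.
Homogeneous solution: x_h(n) = A·(3)^n.
Try particular x_p(n) = pn + q. Substituting:
  pn + q = 3(p(n-1) + q) + 4n - 2.
Matching the n-coefficient: p = 3p + 4 ⇒ p = -2.
Matching constants: q = -3p + 3q - 2 ⇒ q = -2.
General: x(n) = A·(3)^n - 2 n - 2.
Apply x(0) = 5: A - 2 = 5 ⇒ A = 7.
So x(n) = 7 \cdot 3^{n} - 2 n - 2.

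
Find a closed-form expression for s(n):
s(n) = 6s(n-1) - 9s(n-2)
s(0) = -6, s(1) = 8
Characteristic equation: x² - 6x + 9 = 0, which is (x - (3))².
Repeated root r = 3.
General solution: s(n) = (A + Bn)·(3)^n.
From s(0) = -6: A = -6.
From s(1) = 8: (A + B)·(3) = 8 ⇒ B = \frac{26}{3}.
So s(n) = \left(\frac{26 n}{3} - 6\right) \cdot (3)^n.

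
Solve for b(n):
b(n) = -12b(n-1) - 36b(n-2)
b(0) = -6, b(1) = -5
Characteristic equation: x² + 12x + 36 = 0, which is (x - (-6))².
Repeated root r = -6.
General solution: b(n) = (A + Bn)·(-6)^n.
From b(0) = -6: A = -6.
From b(1) = -5: (A + B)·(-6) = -5 ⇒ B = \frac{41}{6}.
So b(n) = \left(\frac{41 n}{6} - 6\right) \cdot (-6)^n.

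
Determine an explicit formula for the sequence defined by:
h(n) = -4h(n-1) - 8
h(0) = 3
First-order linear non-homogeneous.
Homogeneous solution: h_h(n) = A·(-4)^n.
Try constant particular solution h_p = K: K = -4K - 8 ⇒ K = - \frac{8}{5}.
General: h(n) = A·(-4)^n - \frac{8}{5}.
Apply h(0) = 3: A - \frac{8}{5} = 3 ⇒ A = \frac{23}{5}.
So h(n) = \frac{23 \left(-4\right)^{n}}{5} - \frac{8}{5}.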